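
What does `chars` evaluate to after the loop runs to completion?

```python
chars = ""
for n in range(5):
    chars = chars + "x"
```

Let's trace through this code step by step.

Initialize: chars = ''
Entering loop: for n in range(5):
After iteration 1: n = 0, chars = 'x'
After iteration 2: n = 1, chars = 'xx'
After iteration 3: n = 2, chars = 'xxx'
After iteration 4: n = 3, chars = 'xxxx'
After iteration 5: n = 4, chars = 'xxxxx'
Loop ends.

Final answer: 'xxxxx'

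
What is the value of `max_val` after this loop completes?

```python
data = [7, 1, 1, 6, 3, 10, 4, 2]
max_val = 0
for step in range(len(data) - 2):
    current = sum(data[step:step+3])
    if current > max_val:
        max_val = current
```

Let's trace through this code step by step.

Initialize: data = [7, 1, 1, 6, 3, 10, 4, 2]
Initialize: max_val = 0
Entering loop: for step in range(len(data) - 2):
After iteration 1: step = 0, max_val = 9, current = 9
After iteration 2: step = 1, max_val = 9, current = 8
After iteration 3: step = 2, max_val = 10, current = 10
After iteration 4: step = 3, max_val = 19, current = 19
After iteration 5: step = 4, max_val = 19, current = 17
After iteration 6: step = 5, max_val = 19, current = 16
Loop ends.

Final answer: 19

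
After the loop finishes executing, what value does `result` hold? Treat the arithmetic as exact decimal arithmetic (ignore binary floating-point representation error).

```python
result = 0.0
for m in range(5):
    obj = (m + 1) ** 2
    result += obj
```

Let's trace through this code step by step.

Initialize: result = 0.0
Entering loop: for m in range(5):
After iteration 1: m = 0, result = 1.0, obj = 1
After iteration 2: m = 1, result = 5.0, obj = 4
After iteration 3: m = 2, result = 14.0, obj = 9
After iteration 4: m = 3, result = 30.0, obj = 16
After iteration 5: m = 4, result = 55.0, obj = 25
Loop ends.

Final answer: 55.0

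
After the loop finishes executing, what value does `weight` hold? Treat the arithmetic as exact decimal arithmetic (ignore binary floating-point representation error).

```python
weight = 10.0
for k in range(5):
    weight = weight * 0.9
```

Let's trace through this code step by step.

Initialize: weight = 10.0
Entering loop: for k in range(5):
After iteration 1: k = 0, weight = 9.0
After iteration 2: k = 1, weight = 8.1
After iteration 3: k = 2, weight = 7.29
After iteration 4: k = 3, weight = 6.561
After iteration 5: k = 4, weight = 5.9049
Loop ends.

Final answer: 5.9049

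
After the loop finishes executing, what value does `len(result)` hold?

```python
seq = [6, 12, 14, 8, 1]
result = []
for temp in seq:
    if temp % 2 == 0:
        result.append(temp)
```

Let's trace through this code step by step.

Initialize: seq = [6, 12, 14, 8, 1]
Initialize: result = []
Entering loop: for temp in seq:
After iteration 1: temp = 6, result = [6]
After iteration 2: temp = 12, result = [6, 12]
After iteration 3: temp = 14, result = [6, 12, 14]
After iteration 4: temp = 8, result = [6, 12, 14, 8]
After iteration 5: temp = 1, result = [6, 12, 14, 8]
Loop ends.
len(result) = 4

Final answer: 4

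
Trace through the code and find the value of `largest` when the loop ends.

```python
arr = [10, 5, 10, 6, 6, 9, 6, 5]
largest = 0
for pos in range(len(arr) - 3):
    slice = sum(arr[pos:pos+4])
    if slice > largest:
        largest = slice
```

Let's trace through this code step by step.

Initialize: arr = [10, 5, 10, 6, 6, 9, 6, 5]
Initialize: largest = 0
Entering loop: for pos in range(len(arr) - 3):
After iteration 1: pos = 0, largest = 31, slice = 31
After iteration 2: pos = 1, largest = 31, slice = 27
After iteration 3: pos = 2, largest = 31, slice = 31
After iteration 4: pos = 3, largest = 31, slice = 27
After iteration 5: pos = 4, largest = 31, slice = 26
Loop ends.

Final answer: 31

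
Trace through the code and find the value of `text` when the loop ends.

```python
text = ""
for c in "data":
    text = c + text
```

Let's trace through this code step by step.

Initialize: text = ''
Entering loop: for c in "data":
After iteration 1: c = 'd', text = 'd'
After iteration 2: c = 'a', text = 'ad'
After iteration 3: c = 't', text = 'tad'
After iteration 4: c = 'a', text = 'atad'
Loop ends.

Final answer: 'atad'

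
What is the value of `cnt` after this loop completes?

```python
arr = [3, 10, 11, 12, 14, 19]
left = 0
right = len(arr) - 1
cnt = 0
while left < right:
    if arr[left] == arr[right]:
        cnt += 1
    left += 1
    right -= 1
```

Let's trace through this code step by step.

Initialize: arr = [3, 10, 11, 12, 14, 19]
Initialize: left = 0
Initialize: right = 5
Initialize: cnt = 0
Entering loop: while left < right:
After iteration 1: left = 1, right = 4, cnt = 0
After iteration 2: left = 2, right = 3, cnt = 0
After iteration 3: left = 3, right = 2, cnt = 0
Loop ends.

Final answer: 0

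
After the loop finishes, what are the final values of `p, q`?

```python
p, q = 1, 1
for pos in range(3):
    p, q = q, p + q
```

Let's trace through this code step by step.

Initialize: p = 1
Initialize: q = 1
Entering loop: for pos in range(3):
After iteration 1: pos = 0, p = 1, q = 2
After iteration 2: pos = 1, p = 2, q = 3
After iteration 3: pos = 2, p = 3, q = 5
Loop ends.

Final answer: 3, 5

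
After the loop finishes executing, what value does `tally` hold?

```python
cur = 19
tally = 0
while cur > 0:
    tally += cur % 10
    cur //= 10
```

Let's trace through this code step by step.

Initialize: cur = 19
Initialize: tally = 0
Entering loop: while cur > 0:
After iteration 1: cur = 1, tally = 9
After iteration 2: cur = 0, tally = 10
Loop ends.

Final answer: 10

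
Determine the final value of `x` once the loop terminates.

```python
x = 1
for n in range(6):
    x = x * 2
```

Let's trace through this code step by step.

Initialize: x = 1
Entering loop: for n in range(6):
After iteration 1: n = 0, x = 2
After iteration 2: n = 1, x = 4
After iteration 3: n = 2, x = 8
After iteration 4: n = 3, x = 16
After iteration 5: n = 4, x = 32
After iteration 6: n = 5, x = 64
Loop ends.

Final answer: 64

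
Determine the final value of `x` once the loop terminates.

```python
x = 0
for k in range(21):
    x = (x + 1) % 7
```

Let's trace through this code step by step.

Initialize: x = 0
Entering loop: for k in range(21):
After iteration 1: k = 0, x = 1
After iteration 2: k = 1, x = 2
After iteration 3: k = 2, x = 3
After iteration 4: k = 3, x = 4
After iteration 5: k = 4, x = 5
After iteration 6: k = 5, x = 6
After iteration 7: k = 6, x = 0
After iteration 8: k = 7, x = 1
After iteration 9: k = 8, x = 2
After iteration 10: k = 9, x = 3
After iteration 11: k = 10, x = 4
After iteration 12: k = 11, x = 5
After iteration 13: k = 12, x = 6
After iteration 14: k = 13, x = 0
After iteration 15: k = 14, x = 1
After iteration 16: k = 15, x = 2
After iteration 17: k = 16, x = 3
After iteration 18: k = 17, x = 4
After iteration 19: k = 18, x = 5
After iteration 20: k = 19, x = 6
After iteration 21: k = 20, x = 0
Loop ends.

Final answer: 0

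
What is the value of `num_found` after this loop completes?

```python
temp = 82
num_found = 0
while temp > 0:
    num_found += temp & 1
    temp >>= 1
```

Let's trace through this code step by step.

Initialize: temp = 82
Initialize: num_found = 0
Entering loop: while temp > 0:
After iteration 1: temp = 41, num_found = 0
After iteration 2: temp = 20, num_found = 1
After iteration 3: temp = 10, num_found = 1
After iteration 4: temp = 5, num_found = 1
After iteration 5: temp = 2, num_found = 2
After iteration 6: temp = 1, num_found = 2
After iteration 7: temp = 0, num_found = 3
Loop ends.

Final answer: 3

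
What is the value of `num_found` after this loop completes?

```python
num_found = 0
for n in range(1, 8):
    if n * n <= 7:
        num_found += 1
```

Let's trace through this code step by step.

Initialize: num_found = 0
Entering loop: for n in range(1, 8):
After iteration 1: n = 1, num_found = 1
After iteration 2: n = 2, num_found = 2
After iteration 3: n = 3, num_found = 2
After iteration 4: n = 4, num_found = 2
After iteration 5: n = 5, num_found = 2
After iteration 6: n = 6, num_found = 2
After iteration 7: n = 7, num_found = 2
Loop ends.

Final answer: 2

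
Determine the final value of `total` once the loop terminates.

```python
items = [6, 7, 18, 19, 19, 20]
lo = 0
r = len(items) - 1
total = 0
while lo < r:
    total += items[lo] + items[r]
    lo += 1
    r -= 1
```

Let's trace through this code step by step.

Initialize: items = [6, 7, 18, 19, 19, 20]
Initialize: lo = 0
Initialize: r = 5
Initialize: total = 0
Entering loop: while lo < r:
After iteration 1: lo = 1, r = 4, total = 26
After iteration 2: lo = 2, r = 3, total = 52
After iteration 3: lo = 3, r = 2, total = 89
Loop ends.

Final answer: 89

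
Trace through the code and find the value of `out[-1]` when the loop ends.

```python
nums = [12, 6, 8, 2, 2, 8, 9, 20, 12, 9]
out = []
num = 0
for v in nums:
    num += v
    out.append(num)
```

Let's trace through this code step by step.

Initialize: nums = [12, 6, 8, 2, 2, 8, 9, 20, 12, 9]
Initialize: out = []
Initialize: num = 0
Entering loop: for v in nums:
After iteration 1: v = 12, out = [12], num = 12
After iteration 2: v = 6, out = [12, 18], num = 18
After iteration 3: v = 8, out = [12, 18, 26], num = 26
After iteration 4: v = 2, out = [12, 18, 26, 28], num = 28
After iteration 5: v = 2, out = [12, 18, 26, 28, 30], num = 30
After iteration 6: v = 8, out = [12, 18, 26, 28, 30, 38], num = 38
After iteration 7: v = 9, out = [12, 18, 26, 28, 30, 38, 47], num = 47
After iteration 8: v = 20, out = [12, 18, 26, 28, 30, 38, 47, 67], num = 67
After iteration 9: v = 12, out = [12, 18, 26, 28, 30, 38, 47, 67, 79], num = 79
After iteration 10: v = 9, out = [12, 18, 26, 28, 30, 38, 47, 67, 79, 88], num = 88
Loop ends.
out[-1] = 88

Final answer: 88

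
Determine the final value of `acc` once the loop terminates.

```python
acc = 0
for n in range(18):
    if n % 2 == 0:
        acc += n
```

Let's trace through this code step by step.

Initialize: acc = 0
Entering loop: for n in range(18):
After iteration 1: n = 0, acc = 0
After iteration 2: n = 1, acc = 0
After iteration 3: n = 2, acc = 2
After iteration 4: n = 3, acc = 2
After iteration 5: n = 4, acc = 6
After iteration 6: n = 5, acc = 6
After iteration 7: n = 6, acc = 12
After iteration 8: n = 7, acc = 12
After iteration 9: n = 8, acc = 20
After iteration 10: n = 9, acc = 20
After iteration 11: n = 10, acc = 30
After iteration 12: n = 11, acc = 30
After iteration 13: n = 12, acc = 42
After iteration 14: n = 13, acc = 42
After iteration 15: n = 14, acc = 56
After iteration 16: n = 15, acc = 56
After iteration 17: n = 16, acc = 72
After iteration 18: n = 17, acc = 72
Loop ends.

Final answer: 72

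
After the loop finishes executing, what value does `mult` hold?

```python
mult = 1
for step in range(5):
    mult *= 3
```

Let's trace through this code step by step.

Initialize: mult = 1
Entering loop: for step in range(5):
After iteration 1: step = 0, mult = 3
After iteration 2: step = 1, mult = 9
After iteration 3: step = 2, mult = 27
After iteration 4: step = 3, mult = 81
After iteration 5: step = 4, mult = 243
Loop ends.

Final answer: 243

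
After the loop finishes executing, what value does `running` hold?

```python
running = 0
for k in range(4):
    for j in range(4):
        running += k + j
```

Let's trace through this code step by step.

Initialize: running = 0
Entering loop: for k in range(4):
After iteration 1: k = 0, running = 6
After iteration 2: k = 1, running = 16
After iteration 3: k = 2, running = 30
After iteration 4: k = 3, running = 48
Loop ends.

Final answer: 48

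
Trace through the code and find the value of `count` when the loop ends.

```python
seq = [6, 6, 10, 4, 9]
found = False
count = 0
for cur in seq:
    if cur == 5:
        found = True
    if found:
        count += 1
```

Let's trace through this code step by step.

Initialize: seq = [6, 6, 10, 4, 9]
Initialize: found = False
Initialize: count = 0
Entering loop: for cur in seq:
After iteration 1: cur = 6, count = 0
After iteration 2: cur = 6, count = 0
After iteration 3: cur = 10, count = 0
After iteration 4: cur = 4, count = 0
After iteration 5: cur = 9, count = 0
Loop ends.

Final answer: 0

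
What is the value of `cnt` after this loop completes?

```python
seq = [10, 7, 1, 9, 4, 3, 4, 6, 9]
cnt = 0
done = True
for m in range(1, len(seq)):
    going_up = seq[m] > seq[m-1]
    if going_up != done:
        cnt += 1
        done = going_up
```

Let's trace through this code step by step.

Initialize: seq = [10, 7, 1, 9, 4, 3, 4, 6, 9]
Initialize: cnt = 0
Initialize: done = True
Entering loop: for m in range(1, len(seq)):
After iteration 1: m = 1, cnt = 1, done = False, going_up = False
After iteration 2: m = 2, cnt = 1, done = False, going_up = False
After iteration 3: m = 3, cnt = 2, done = True, going_up = True
After iteration 4: m = 4, cnt = 3, done = False, going_up = False
After iteration 5: m = 5, cnt = 3, done = False, going_up = False
After iteration 6: m = 6, cnt = 4, done = True, going_up = True
After iteration 7: m = 7, cnt = 4, done = True, going_up = True
After iteration 8: m = 8, cnt = 4, done = True, going_up = True
Loop ends.

Final answer: 4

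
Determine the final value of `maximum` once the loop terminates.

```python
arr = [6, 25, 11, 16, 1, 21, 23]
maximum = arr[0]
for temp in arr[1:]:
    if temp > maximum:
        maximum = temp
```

Let's trace through this code step by step.

Initialize: arr = [6, 25, 11, 16, 1, 21, 23]
Initialize: maximum = 6
Entering loop: for temp in arr[1:]:
After iteration 1: temp = 25, maximum = 25
After iteration 2: temp = 11, maximum = 25
After iteration 3: temp = 16, maximum = 25
After iteration 4: temp = 1, maximum = 25
After iteration 5: temp = 21, maximum = 25
After iteration 6: temp = 23, maximum = 25
Loop ends.

Final answer: 25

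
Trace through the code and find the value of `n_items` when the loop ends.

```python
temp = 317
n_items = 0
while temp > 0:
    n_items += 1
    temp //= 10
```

Let's trace through this code step by step.

Initialize: temp = 317
Initialize: n_items = 0
Entering loop: while temp > 0:
After iteration 1: temp = 31, n_items = 1
After iteration 2: temp = 3, n_items = 2
After iteration 3: temp = 0, n_items = 3
Loop ends.

Final answer: 3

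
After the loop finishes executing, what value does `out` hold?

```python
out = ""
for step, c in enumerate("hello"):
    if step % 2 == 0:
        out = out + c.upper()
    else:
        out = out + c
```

Let's trace through this code step by step.

Initialize: out = ''
Entering loop: for step, c in enumerate("hello"):
After iteration 1: step = 0, c = 'h', out = 'H'
After iteration 2: step = 1, c = 'e', out = 'He'
After iteration 3: step = 2, c = 'l', out = 'HeL'
After iteration 4: step = 3, c = 'l', out = 'HeLl'
After iteration 5: step = 4, c = 'o', out = 'HeLlO'
Loop ends.

Final answer: 'HeLlO'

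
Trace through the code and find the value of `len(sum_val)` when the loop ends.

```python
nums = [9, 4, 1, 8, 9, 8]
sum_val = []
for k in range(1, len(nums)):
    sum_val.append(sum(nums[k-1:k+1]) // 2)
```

Let's trace through this code step by step.

Initialize: nums = [9, 4, 1, 8, 9, 8]
Initialize: sum_val = []
Entering loop: for k in range(1, len(nums)):
After iteration 1: k = 1, sum_val = [6]
After iteration 2: k = 2, sum_val = [6, 2]
After iteration 3: k = 3, sum_val = [6, 2, 4]
After iteration 4: k = 4, sum_val = [6, 2, 4, 8]
After iteration 5: k = 5, sum_val = [6, 2, 4, 8, 8]
Loop ends.
len(sum_val) = 5

Final answer: 5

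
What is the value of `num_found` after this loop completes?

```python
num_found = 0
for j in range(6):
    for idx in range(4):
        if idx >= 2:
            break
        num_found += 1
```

Let's trace through this code step by step.

Initialize: num_found = 0
Entering loop: for j in range(6):
After iteration 1: j = 0, num_found = 2
After iteration 2: j = 1, num_found = 4
After iteration 3: j = 2, num_found = 6
After iteration 4: j = 3, num_found = 8
After iteration 5: j = 4, num_found = 10
After iteration 6: j = 5, num_found = 12
Loop ends.

Final answer: 12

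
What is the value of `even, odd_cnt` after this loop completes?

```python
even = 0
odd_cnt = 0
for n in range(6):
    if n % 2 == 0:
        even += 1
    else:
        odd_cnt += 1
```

Let's trace through this code step by step.

Initialize: even = 0
Initialize: odd_cnt = 0
Entering loop: for n in range(6):
After iteration 1: n = 0, even = 1, odd_cnt = 0
After iteration 2: n = 1, even = 1, odd_cnt = 1
After iteration 3: n = 2, even = 2, odd_cnt = 1
After iteration 4: n = 3, even = 2, odd_cnt = 2
After iteration 5: n = 4, even = 3, odd_cnt = 2
After iteration 6: n = 5, even = 3, odd_cnt = 3
Loop ends.

Final answer: 3, 3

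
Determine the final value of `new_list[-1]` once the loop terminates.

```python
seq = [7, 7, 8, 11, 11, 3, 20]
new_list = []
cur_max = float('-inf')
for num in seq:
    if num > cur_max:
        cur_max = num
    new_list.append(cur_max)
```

Let's trace through this code step by step.

Initialize: seq = [7, 7, 8, 11, 11, 3, 20]
Initialize: new_list = []
Initialize: cur_max = -inf
Entering loop: for num in seq:
After iteration 1: num = 7, new_list = [7], cur_max = 7
After iteration 2: num = 7, new_list = [7, 7], cur_max = 7
After iteration 3: num = 8, new_list = [7, 7, 8], cur_max = 8
After iteration 4: num = 11, new_list = [7, 7, 8, 11], cur_max = 11
After iteration 5: num = 11, new_list = [7, 7, 8, 11, 11], cur_max = 11
After iteration 6: num = 3, new_list = [7, 7, 8, 11, 11, 11], cur_max = 11
After iteration 7: num = 20, new_list = [7, 7, 8, 11, 11, 11, 20], cur_max = 20
Loop ends.
new_list[-1] = 20

Final answer: 20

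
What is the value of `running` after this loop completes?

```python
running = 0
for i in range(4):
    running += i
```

Let's trace through this code step by step.

Initialize: running = 0
Entering loop: for i in range(4):
After iteration 1: i = 0, running = 0
After iteration 2: i = 1, running = 1
After iteration 3: i = 2, running = 3
After iteration 4: i = 3, running = 6
Loop ends.

Final answer: 6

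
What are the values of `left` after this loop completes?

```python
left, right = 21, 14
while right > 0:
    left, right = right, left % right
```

Let's trace through this code step by step.

Initialize: left = 21
Initialize: right = 14
Entering loop: while right > 0:
After iteration 1: left = 14, right = 7
After iteration 2: left = 7, right = 0
Loop ends.

Final answer: 7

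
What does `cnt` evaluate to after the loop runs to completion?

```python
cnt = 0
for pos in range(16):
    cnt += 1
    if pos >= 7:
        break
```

Let's trace through this code step by step.

Initialize: cnt = 0
Entering loop: for pos in range(16):
After iteration 1: pos = 0, cnt = 1
After iteration 2: pos = 1, cnt = 2
After iteration 3: pos = 2, cnt = 3
After iteration 4: pos = 3, cnt = 4
After iteration 5: pos = 4, cnt = 5
After iteration 6: pos = 5, cnt = 6
After iteration 7: pos = 6, cnt = 7
After iteration 8: pos = 7, cnt = 8
Loop ends.

Final answer: 8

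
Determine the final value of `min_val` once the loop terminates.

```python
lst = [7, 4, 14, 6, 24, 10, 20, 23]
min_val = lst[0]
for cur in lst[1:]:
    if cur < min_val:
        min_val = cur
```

Let's trace through this code step by step.

Initialize: lst = [7, 4, 14, 6, 24, 10, 20, 23]
Initialize: min_val = 7
Entering loop: for cur in lst[1:]:
After iteration 1: cur = 4, min_val = 4
After iteration 2: cur = 14, min_val = 4
After iteration 3: cur = 6, min_val = 4
After iteration 4: cur = 24, min_val = 4
After iteration 5: cur = 10, min_val = 4
After iteration 6: cur = 20, min_val = 4
After iteration 7: cur = 23, min_val = 4
Loop ends.

Final answer: 4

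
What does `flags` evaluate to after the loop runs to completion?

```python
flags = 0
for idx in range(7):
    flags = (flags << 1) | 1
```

Let's trace through this code step by step.

Initialize: flags = 0
Entering loop: for idx in range(7):
After iteration 1: idx = 0, flags = 1
After iteration 2: idx = 1, flags = 3
After iteration 3: idx = 2, flags = 7
After iteration 4: idx = 3, flags = 15
After iteration 5: idx = 4, flags = 31
After iteration 6: idx = 5, flags = 63
After iteration 7: idx = 6, flags = 127
Loop ends.

Final answer: 127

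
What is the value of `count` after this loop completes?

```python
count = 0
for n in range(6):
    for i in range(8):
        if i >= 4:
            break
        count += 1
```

Let's trace through this code step by step.

Initialize: count = 0
Entering loop: for n in range(6):
After iteration 1: n = 0, count = 4
After iteration 2: n = 1, count = 8
After iteration 3: n = 2, count = 12
After iteration 4: n = 3, count = 16
After iteration 5: n = 4, count = 20
After iteration 6: n = 5, count = 24
Loop ends.

Final answer: 24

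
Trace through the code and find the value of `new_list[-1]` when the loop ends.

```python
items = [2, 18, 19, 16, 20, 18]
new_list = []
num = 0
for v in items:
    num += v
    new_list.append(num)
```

Let's trace through this code step by step.

Initialize: items = [2, 18, 19, 16, 20, 18]
Initialize: new_list = []
Initialize: num = 0
Entering loop: for v in items:
After iteration 1: v = 2, new_list = [2], num = 2
After iteration 2: v = 18, new_list = [2, 20], num = 20
After iteration 3: v = 19, new_list = [2, 20, 39], num = 39
After iteration 4: v = 16, new_list = [2, 20, 39, 55], num = 55
After iteration 5: v = 20, new_list = [2, 20, 39, 55, 75], num = 75
After iteration 6: v = 18, new_list = [2, 20, 39, 55, 75, 93], num = 93
Loop ends.
new_list[-1] = 93

Final answer: 93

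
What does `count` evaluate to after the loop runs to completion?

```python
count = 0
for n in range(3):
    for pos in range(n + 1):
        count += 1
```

Let's trace through this code step by step.

Initialize: count = 0
Entering loop: for n in range(3):
After iteration 1: n = 0, count = 1, pos = 0
After iteration 2: n = 1, count = 3, pos = 1
After iteration 3: n = 2, count = 6, pos = 2
Loop ends.

Final answer: 6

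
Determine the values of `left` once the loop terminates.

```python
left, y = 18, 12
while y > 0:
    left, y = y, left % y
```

Let's trace through this code step by step.

Initialize: left = 18
Initialize: y = 12
Entering loop: while y > 0:
After iteration 1: left = 12, y = 6
After iteration 2: left = 6, y = 0
Loop ends.

Final answer: 6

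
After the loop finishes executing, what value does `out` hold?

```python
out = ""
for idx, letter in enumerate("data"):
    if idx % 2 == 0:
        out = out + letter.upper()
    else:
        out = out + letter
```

Let's trace through this code step by step.

Initialize: out = ''
Entering loop: for idx, letter in enumerate("data"):
After iteration 1: idx = 0, letter = 'd', out = 'D'
After iteration 2: idx = 1, letter = 'a', out = 'Da'
After iteration 3: idx = 2, letter = 't', out = 'DaT'
After iteration 4: idx = 3, letter = 'a', out = 'DaTa'
Loop ends.

Final answer: 'DaTa'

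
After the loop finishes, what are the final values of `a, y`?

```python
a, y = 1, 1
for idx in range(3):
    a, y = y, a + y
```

Let's trace through this code step by step.

Initialize: a = 1
Initialize: y = 1
Entering loop: for idx in range(3):
After iteration 1: idx = 0, a = 1, y = 2
After iteration 2: idx = 1, a = 2, y = 3
After iteration 3: idx = 2, a = 3, y = 5
Loop ends.

Final answer: 3, 5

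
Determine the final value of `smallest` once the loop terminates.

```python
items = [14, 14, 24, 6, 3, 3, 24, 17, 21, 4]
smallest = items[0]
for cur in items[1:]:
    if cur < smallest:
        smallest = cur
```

Let's trace through this code step by step.

Initialize: items = [14, 14, 24, 6, 3, 3, 24, 17, 21, 4]
Initialize: smallest = 14
Entering loop: for cur in items[1:]:
After iteration 1: cur = 14, smallest = 14
After iteration 2: cur = 24, smallest = 14
After iteration 3: cur = 6, smallest = 6
After iteration 4: cur = 3, smallest = 3
After iteration 5: cur = 3, smallest = 3
After iteration 6: cur = 24, smallest = 3
After iteration 7: cur = 17, smallest = 3
After iteration 8: cur = 21, smallest = 3
After iteration 9: cur = 4, smallest = 3
Loop ends.

Final answer: 3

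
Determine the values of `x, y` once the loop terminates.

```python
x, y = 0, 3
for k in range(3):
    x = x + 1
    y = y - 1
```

Let's trace through this code step by step.

Initialize: x = 0
Initialize: y = 3
Entering loop: for k in range(3):
After iteration 1: k = 0, x = 1, y = 2
After iteration 2: k = 1, x = 2, y = 1
After iteration 3: k = 2, x = 3, y = 0
Loop ends.

Final answer: 3, 0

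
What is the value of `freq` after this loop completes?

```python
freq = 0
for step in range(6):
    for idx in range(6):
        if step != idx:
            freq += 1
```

Let's trace through this code step by step.

Initialize: freq = 0
Entering loop: for step in range(6):
After iteration 1: step = 0, freq = 5
After iteration 2: step = 1, freq = 10
After iteration 3: step = 2, freq = 15
After iteration 4: step = 3, freq = 20
After iteration 5: step = 4, freq = 25
After iteration 6: step = 5, freq = 30
Loop ends.

Final answer: 30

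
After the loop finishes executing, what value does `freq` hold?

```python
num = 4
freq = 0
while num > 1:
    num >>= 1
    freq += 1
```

Let's trace through this code step by step.

Initialize: num = 4
Initialize: freq = 0
Entering loop: while num > 1:
After iteration 1: num = 2, freq = 1
After iteration 2: num = 1, freq = 2
Loop ends.

Final answer: 2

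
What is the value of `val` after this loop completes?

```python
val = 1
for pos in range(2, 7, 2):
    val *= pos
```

Let's trace through this code step by step.

Initialize: val = 1
Entering loop: for pos in range(2, 7, 2):
After iteration 1: pos = 2, val = 2
After iteration 2: pos = 4, val = 8
After iteration 3: pos = 6, val = 48
Loop ends.

Final answer: 48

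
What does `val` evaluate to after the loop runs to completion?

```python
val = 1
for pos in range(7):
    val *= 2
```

Let's trace through this code step by step.

Initialize: val = 1
Entering loop: for pos in range(7):
After iteration 1: pos = 0, val = 2
After iteration 2: pos = 1, val = 4
After iteration 3: pos = 2, val = 8
After iteration 4: pos = 3, val = 16
After iteration 5: pos = 4, val = 32
After iteration 6: pos = 5, val = 64
After iteration 7: pos = 6, val = 128
Loop ends.

Final answer: 128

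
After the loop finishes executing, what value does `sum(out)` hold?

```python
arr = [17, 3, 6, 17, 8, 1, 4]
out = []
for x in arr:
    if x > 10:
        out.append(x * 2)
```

Let's trace through this code step by step.

Initialize: arr = [17, 3, 6, 17, 8, 1, 4]
Initialize: out = []
Entering loop: for x in arr:
After iteration 1: x = 17, out = [34]
After iteration 2: x = 3, out = [34]
After iteration 3: x = 6, out = [34]
After iteration 4: x = 17, out = [34, 34]
After iteration 5: x = 8, out = [34, 34]
After iteration 6: x = 1, out = [34, 34]
After iteration 7: x = 4, out = [34, 34]
Loop ends.
sum(out) = 68

Final answer: 68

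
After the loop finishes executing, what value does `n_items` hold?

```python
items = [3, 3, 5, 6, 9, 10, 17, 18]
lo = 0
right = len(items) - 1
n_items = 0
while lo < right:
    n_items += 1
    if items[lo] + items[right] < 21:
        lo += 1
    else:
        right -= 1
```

Let's trace through this code step by step.

Initialize: items = [3, 3, 5, 6, 9, 10, 17, 18]
Initialize: lo = 0
Initialize: right = 7
Initialize: n_items = 0
Entering loop: while lo < right:
After iteration 1: lo = 0, right = 6, n_items = 1
After iteration 2: lo = 1, right = 6, n_items = 2
After iteration 3: lo = 2, right = 6, n_items = 3
After iteration 4: lo = 2, right = 5, n_items = 4
After iteration 5: lo = 3, right = 5, n_items = 5
After iteration 6: lo = 4, right = 5, n_items = 6
After iteration 7: lo = 5, right = 5, n_items = 7
Loop ends.

Final answer: 7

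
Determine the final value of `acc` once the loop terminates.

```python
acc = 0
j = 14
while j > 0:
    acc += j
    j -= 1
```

Let's trace through this code step by step.

Initialize: acc = 0
Initialize: j = 14
Entering loop: while j > 0:
After iteration 1: acc = 14, j = 13
After iteration 2: acc = 27, j = 12
After iteration 3: acc = 39, j = 11
After iteration 4: acc = 50, j = 10
After iteration 5: acc = 60, j = 9
After iteration 6: acc = 69, j = 8
After iteration 7: acc = 77, j = 7
After iteration 8: acc = 84, j = 6
After iteration 9: acc = 90, j = 5
After iteration 10: acc = 95, j = 4
After iteration 11: acc = 99, j = 3
After iteration 12: acc = 102, j = 2
After iteration 13: acc = 104, j = 1
After iteration 14: acc = 105, j = 0
Loop ends.

Final answer: 105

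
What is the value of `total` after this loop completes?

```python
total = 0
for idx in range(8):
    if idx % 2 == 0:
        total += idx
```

Let's trace through this code step by step.

Initialize: total = 0
Entering loop: for idx in range(8):
After iteration 1: idx = 0, total = 0
After iteration 2: idx = 1, total = 0
After iteration 3: idx = 2, total = 2
After iteration 4: idx = 3, total = 2
After iteration 5: idx = 4, total = 6
After iteration 6: idx = 5, total = 6
After iteration 7: idx = 6, total = 12
After iteration 8: idx = 7, total = 12
Loop ends.

Final answer: 12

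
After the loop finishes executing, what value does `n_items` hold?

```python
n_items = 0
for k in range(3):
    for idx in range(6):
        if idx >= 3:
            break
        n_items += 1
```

Let's trace through this code step by step.

Initialize: n_items = 0
Entering loop: for k in range(3):
After iteration 1: k = 0, n_items = 3
After iteration 2: k = 1, n_items = 6
After iteration 3: k = 2, n_items = 9
Loop ends.

Final answer: 9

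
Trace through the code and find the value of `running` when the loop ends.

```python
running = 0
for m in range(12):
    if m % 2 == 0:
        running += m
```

Let's trace through this code step by step.

Initialize: running = 0
Entering loop: for m in range(12):
After iteration 1: m = 0, running = 0
After iteration 2: m = 1, running = 0
After iteration 3: m = 2, running = 2
After iteration 4: m = 3, running = 2
After iteration 5: m = 4, running = 6
After iteration 6: m = 5, running = 6
After iteration 7: m = 6, running = 12
After iteration 8: m = 7, running = 12
After iteration 9: m = 8, running = 20
After iteration 10: m = 9, running = 20
After iteration 11: m = 10, running = 30
After iteration 12: m = 11, running = 30
Loop ends.

Final answer: 30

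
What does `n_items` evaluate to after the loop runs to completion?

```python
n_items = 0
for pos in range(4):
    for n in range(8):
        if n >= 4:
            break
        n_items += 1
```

Let's trace through this code step by step.

Initialize: n_items = 0
Entering loop: for pos in range(4):
After iteration 1: pos = 0, n_items = 4
After iteration 2: pos = 1, n_items = 8
After iteration 3: pos = 2, n_items = 12
After iteration 4: pos = 3, n_items = 16
Loop ends.

Final answer: 16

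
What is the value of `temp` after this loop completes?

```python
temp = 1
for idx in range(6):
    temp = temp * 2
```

Let's trace through this code step by step.

Initialize: temp = 1
Entering loop: for idx in range(6):
After iteration 1: idx = 0, temp = 2
After iteration 2: idx = 1, temp = 4
After iteration 3: idx = 2, temp = 8
After iteration 4: idx = 3, temp = 16
After iteration 5: idx = 4, temp = 32
After iteration 6: idx = 5, temp = 64
Loop ends.

Final answer: 64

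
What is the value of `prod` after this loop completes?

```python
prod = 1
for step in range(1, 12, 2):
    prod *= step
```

Let's trace through this code step by step.

Initialize: prod = 1
Entering loop: for step in range(1, 12, 2):
After iteration 1: step = 1, prod = 1
After iteration 2: step = 3, prod = 3
After iteration 3: step = 5, prod = 15
After iteration 4: step = 7, prod = 105
After iteration 5: step = 9, prod = 945
After iteration 6: step = 11, prod = 10395
Loop ends.

Final answer: 10395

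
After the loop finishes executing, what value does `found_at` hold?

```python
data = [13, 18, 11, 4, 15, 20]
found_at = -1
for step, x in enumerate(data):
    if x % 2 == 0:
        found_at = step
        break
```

Let's trace through this code step by step.

Initialize: data = [13, 18, 11, 4, 15, 20]
Initialize: found_at = -1
Entering loop: for step, x in enumerate(data):
After iteration 1: step = 0, x = 13, found_at = -1
After iteration 2: step = 1, x = 18, found_at = 1
Loop ends.

Final answer: 1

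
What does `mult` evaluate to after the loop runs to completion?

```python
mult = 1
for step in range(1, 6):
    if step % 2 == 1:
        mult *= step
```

Let's trace through this code step by step.

Initialize: mult = 1
Entering loop: for step in range(1, 6):
After iteration 1: step = 1, mult = 1
After iteration 2: step = 2, mult = 1
After iteration 3: step = 3, mult = 3
After iteration 4: step = 4, mult = 3
After iteration 5: step = 5, mult = 15
Loop ends.

Final answer: 15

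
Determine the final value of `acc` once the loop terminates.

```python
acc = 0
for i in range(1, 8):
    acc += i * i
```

Let's trace through this code step by step.

Initialize: acc = 0
Entering loop: for i in range(1, 8):
After iteration 1: i = 1, acc = 1
After iteration 2: i = 2, acc = 5
After iteration 3: i = 3, acc = 14
After iteration 4: i = 4, acc = 30
After iteration 5: i = 5, acc = 55
After iteration 6: i = 6, acc = 91
After iteration 7: i = 7, acc = 140
Loop ends.

Final answer: 140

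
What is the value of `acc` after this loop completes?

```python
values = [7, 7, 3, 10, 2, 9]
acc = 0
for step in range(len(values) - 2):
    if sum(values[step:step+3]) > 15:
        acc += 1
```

Let's trace through this code step by step.

Initialize: values = [7, 7, 3, 10, 2, 9]
Initialize: acc = 0
Entering loop: for step in range(len(values) - 2):
After iteration 1: step = 0, acc = 1
After iteration 2: step = 1, acc = 2
After iteration 3: step = 2, acc = 2
After iteration 4: step = 3, acc = 3
Loop ends.

Final answer: 3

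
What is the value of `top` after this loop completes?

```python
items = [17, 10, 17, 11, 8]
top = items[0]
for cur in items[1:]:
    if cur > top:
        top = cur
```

Let's trace through this code step by step.

Initialize: items = [17, 10, 17, 11, 8]
Initialize: top = 17
Entering loop: for cur in items[1:]:
After iteration 1: cur = 10, top = 17
After iteration 2: cur = 17, top = 17
After iteration 3: cur = 11, top = 17
After iteration 4: cur = 8, top = 17
Loop ends.

Final answer: 17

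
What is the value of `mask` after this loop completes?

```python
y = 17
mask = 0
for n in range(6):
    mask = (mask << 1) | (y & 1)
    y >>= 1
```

Let's trace through this code step by step.

Initialize: y = 17
Initialize: mask = 0
Entering loop: for n in range(6):
After iteration 1: n = 0, y = 8, mask = 1
After iteration 2: n = 1, y = 4, mask = 2
After iteration 3: n = 2, y = 2, mask = 4
After iteration 4: n = 3, y = 1, mask = 8
After iteration 5: n = 4, y = 0, mask = 17
After iteration 6: n = 5, y = 0, mask = 34
Loop ends.

Final answer: 34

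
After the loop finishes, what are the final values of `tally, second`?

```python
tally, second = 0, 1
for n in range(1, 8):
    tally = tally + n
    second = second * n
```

Let's trace through this code step by step.

Initialize: tally = 0
Initialize: second = 1
Entering loop: for n in range(1, 8):
After iteration 1: n = 1, tally = 1, second = 1
After iteration 2: n = 2, tally = 3, second = 2
After iteration 3: n = 3, tally = 6, second = 6
After iteration 4: n = 4, tally = 10, second = 24
After iteration 5: n = 5, tally = 15, second = 120
After iteration 6: n = 6, tally = 21, second = 720
After iteration 7: n = 7, tally = 28, second = 5040
Loop ends.

Final answer: 28, 5040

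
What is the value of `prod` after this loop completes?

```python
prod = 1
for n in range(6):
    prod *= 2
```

Let's trace through this code step by step.

Initialize: prod = 1
Entering loop: for n in range(6):
After iteration 1: n = 0, prod = 2
After iteration 2: n = 1, prod = 4
After iteration 3: n = 2, prod = 8
After iteration 4: n = 3, prod = 16
After iteration 5: n = 4, prod = 32
After iteration 6: n = 5, prod = 64
Loop ends.

Final answer: 64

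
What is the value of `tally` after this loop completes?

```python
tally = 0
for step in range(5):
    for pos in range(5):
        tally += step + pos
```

Let's trace through this code step by step.

Initialize: tally = 0
Entering loop: for step in range(5):
After iteration 1: step = 0, tally = 10
After iteration 2: step = 1, tally = 25
After iteration 3: step = 2, tally = 45
After iteration 4: step = 3, tally = 70
After iteration 5: step = 4, tally = 100
Loop ends.

Final answer: 100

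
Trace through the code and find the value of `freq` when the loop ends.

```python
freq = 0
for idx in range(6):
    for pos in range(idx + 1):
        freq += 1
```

Let's trace through this code step by step.

Initialize: freq = 0
Entering loop: for idx in range(6):
After iteration 1: idx = 0, freq = 1, pos = 0
After iteration 2: idx = 1, freq = 3, pos = 1
After iteration 3: idx = 2, freq = 6, pos = 2
After iteration 4: idx = 3, freq = 10, pos = 3
After iteration 5: idx = 4, freq = 15, pos = 4
After iteration 6: idx = 5, freq = 21, pos = 5
Loop ends.

Final answer: 21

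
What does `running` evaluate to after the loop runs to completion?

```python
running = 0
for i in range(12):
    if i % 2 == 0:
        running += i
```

Let's trace through this code step by step.

Initialize: running = 0
Entering loop: for i in range(12):
After iteration 1: i = 0, running = 0
After iteration 2: i = 1, running = 0
After iteration 3: i = 2, running = 2
After iteration 4: i = 3, running = 2
After iteration 5: i = 4, running = 6
After iteration 6: i = 5, running = 6
After iteration 7: i = 6, running = 12
After iteration 8: i = 7, running = 12
After iteration 9: i = 8, running = 20
After iteration 10: i = 9, running = 20
After iteration 11: i = 10, running = 30
After iteration 12: i = 11, running = 30
Loop ends.

Final answer: 30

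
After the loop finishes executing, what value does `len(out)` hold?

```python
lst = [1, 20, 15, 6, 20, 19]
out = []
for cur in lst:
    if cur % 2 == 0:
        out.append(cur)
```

Let's trace through this code step by step.

Initialize: lst = [1, 20, 15, 6, 20, 19]
Initialize: out = []
Entering loop: for cur in lst:
After iteration 1: cur = 1, out = []
After iteration 2: cur = 20, out = [20]
After iteration 3: cur = 15, out = [20]
After iteration 4: cur = 6, out = [20, 6]
After iteration 5: cur = 20, out = [20, 6, 20]
After iteration 6: cur = 19, out = [20, 6, 20]
Loop ends.
len(out) = 3

Final answer: 3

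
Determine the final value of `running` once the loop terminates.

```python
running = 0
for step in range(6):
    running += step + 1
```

Let's trace through this code step by step.

Initialize: running = 0
Entering loop: for step in range(6):
After iteration 1: step = 0, running = 1
After iteration 2: step = 1, running = 3
After iteration 3: step = 2, running = 6
After iteration 4: step = 3, running = 10
After iteration 5: step = 4, running = 15
After iteration 6: step = 5, running = 21
Loop ends.

Final answer: 21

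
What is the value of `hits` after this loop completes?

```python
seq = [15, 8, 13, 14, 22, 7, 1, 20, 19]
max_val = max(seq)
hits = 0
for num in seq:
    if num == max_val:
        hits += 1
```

Let's trace through this code step by step.

Initialize: seq = [15, 8, 13, 14, 22, 7, 1, 20, 19]
Initialize: max_val = 22
Initialize: hits = 0
Entering loop: for num in seq:
After iteration 1: num = 15, hits = 0
After iteration 2: num = 8, hits = 0
After iteration 3: num = 13, hits = 0
After iteration 4: num = 14, hits = 0
After iteration 5: num = 22, hits = 1
After iteration 6: num = 7, hits = 1
After iteration 7: num = 1, hits = 1
After iteration 8: num = 20, hits = 1
After iteration 9: num = 19, hits = 1
Loop ends.

Final answer: 1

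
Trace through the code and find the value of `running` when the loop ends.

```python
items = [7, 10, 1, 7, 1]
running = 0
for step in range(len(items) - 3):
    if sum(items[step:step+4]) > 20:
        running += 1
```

Let's trace through this code step by step.

Initialize: items = [7, 10, 1, 7, 1]
Initialize: running = 0
Entering loop: for step in range(len(items) - 3):
After iteration 1: step = 0, running = 1
After iteration 2: step = 1, running = 1
Loop ends.

Final answer: 1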